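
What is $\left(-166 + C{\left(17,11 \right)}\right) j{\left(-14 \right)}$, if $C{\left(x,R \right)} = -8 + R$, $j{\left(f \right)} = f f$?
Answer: $-31948$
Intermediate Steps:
$j{\left(f \right)} = f^{2}$
$\left(-166 + C{\left(17,11 \right)}\right) j{\left(-14 \right)} = \left(-166 + \left(-8 + 11\right)\right) \left(-14\right)^{2} = \left(-166 + 3\right) 196 = \left(-163\right) 196 = -31948$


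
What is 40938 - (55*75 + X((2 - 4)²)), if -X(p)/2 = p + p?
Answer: 36829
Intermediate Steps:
X(p) = -4*p (X(p) = -2*(p + p) = -4*p)
40938 - (55*75 + X((2 - 4)²)) = 40938 - (55*75 - 4*(2 - 4)²) = 40938 - (4125 - 4*(-2)²) = 40938 - (4125 - 4*4) = 40938 - (4125 - 16) = 40938 - 1*4109 = 40938 - 4109 = 36829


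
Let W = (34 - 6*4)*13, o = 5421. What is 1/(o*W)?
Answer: 1/704730 ≈ 1.4190e-6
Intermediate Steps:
W = 130 (W = (34 - 24)*13 = 10*13 = 130)
1/(o*W) = 1/(5421*130) = (1/5421)*(1/130) = 1/704730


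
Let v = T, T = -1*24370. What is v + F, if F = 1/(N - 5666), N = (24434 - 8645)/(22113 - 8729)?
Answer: -1847683576734/75817955 ≈ -24370.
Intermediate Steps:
N = 15789/13384 ≈ 1.1797
T = -24370
F = -13384/75817955 (F = 1/(15789/13384 - 5666) = 1/(-75817955/13384) = -13384/75817955 ≈ -0.00017653)
v = -24370
v + F = -24370 - 13384/75817955 = -1847683576734/75817955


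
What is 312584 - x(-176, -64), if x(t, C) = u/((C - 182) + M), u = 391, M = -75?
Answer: 100339855/321 ≈ 3.1259e+5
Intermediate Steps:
x(t, C) = 391/(-257 + C) (x(t, C) = 391/((C - 182) - 75) = 391/((-182 + C) - 75) = 391/(-257 + C))
312584 - x(-176, -64) = 312584 - 391/(-257 - 64) = 312584 - 391/(-321) = 312584 - 391*(-1)/321 = 312584 - 1*(-391/321) = 312584 + 391/321 = 100339855/321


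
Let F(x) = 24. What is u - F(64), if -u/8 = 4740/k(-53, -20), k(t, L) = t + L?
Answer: 36168/73 ≈ 495.45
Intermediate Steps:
k(t, L) = L + t
u = 37920/73 (u = -37920/(-20 - 53) = -37920/(-73) = -37920*(-1)/73 = -8*(-4740/73) = 37920/73 ≈ 519.45)
u - F(64) = 37920/73 - 1*24 = 37920/73 - 24 = 36168/73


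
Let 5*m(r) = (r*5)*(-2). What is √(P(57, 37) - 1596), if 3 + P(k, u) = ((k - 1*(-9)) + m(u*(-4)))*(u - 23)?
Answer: √3469 ≈ 58.898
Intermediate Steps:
m(r) = -2*r (m(r) = ((r*5)*(-2))/5 = ((5*r)*(-2))/5 = (-10*r)/5 = -2*r)
P(k, u) = -3 + (-23 + u)*(9 + k + 8*u) (P(k, u) = -3 + ((k - 1*(-9)) - 2*u*(-4))*(u - 23) = -3 + ((k + 9) - (-8)*u)*(-23 + u) = -3 + ((9 + k) + 8*u)*(-23 + u) = -3 + (9 + k + 8*u)*(-23 + u) = -3 + (-23 + u)*(9 + k + 8*u))
√(P(57, 37) - 1596) = √((-210 - 175*37 - 23*57 + 8*37² + 57*37) - 1596) = √((-210 - 6475 - 1311 + 8*1369 + 2109) - 1596) = √((-210 - 6475 - 1311 + 10952 + 2109) - 1596) = √(5065 - 1596) = √3469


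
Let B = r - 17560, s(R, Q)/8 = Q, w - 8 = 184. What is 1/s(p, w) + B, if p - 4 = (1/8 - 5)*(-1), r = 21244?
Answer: 5658625/1536 ≈ 3684.0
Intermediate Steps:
w = 192 (w = 8 + 184 = 192)
p = 71/8 (p = 4 + (1/8 - 5)*(-1) = 4 + (⅛ - 5)*(-1) = 4 - 39/8*(-1) = 4 + 39/8 = 71/8 ≈ 8.8750)
s(R, Q) = 8*Q
B = 3684 (B = 21244 - 17560 = 3684)
1/s(p, w) + B = 1/(8*192) + 3684 = 1/1536 + 3684 = 5658625/1536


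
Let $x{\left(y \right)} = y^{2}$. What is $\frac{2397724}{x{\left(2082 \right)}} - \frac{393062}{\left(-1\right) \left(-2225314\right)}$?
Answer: $\frac{453984187556}{1205765250417} \approx 0.37651$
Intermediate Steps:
$\frac{2397724}{x{\left(2082 \right)}} - \frac{393062}{\left(-1\right) \left(-2225314\right)} = \frac{2397724}{2082^{2}} - \frac{393062}{\left(-1\right) \left(-2225314\right)} = \frac{2397724}{4334724} - \frac{393062}{2225314} = 2397724 \cdot \frac{1}{4334724} - \frac{196531}{1112657} = \frac{599431}{1083681} - \frac{196531}{1112657} = \frac{453984187556}{1205765250417}$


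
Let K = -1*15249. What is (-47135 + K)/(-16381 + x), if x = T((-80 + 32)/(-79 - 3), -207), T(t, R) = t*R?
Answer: 2557744/676589 ≈ 3.7803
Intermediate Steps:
K = -15249
T(t, R) = R*t
x = -4968/41 (x = -207*(-80 + 32)/(-79 - 3) = -(-9936)/(-82) = -(-9936)*(-1)/82 = -207*24/41 = -4968/41 ≈ -121.17)
(-47135 + K)/(-16381 + x) = (-47135 - 15249)/(-16381 - 4968/41) = -62384/(-676589/41) = -62384*(-41/676589) = 2557744/676589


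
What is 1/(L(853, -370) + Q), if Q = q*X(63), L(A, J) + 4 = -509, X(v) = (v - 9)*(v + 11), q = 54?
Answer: 1/215271 ≈ 4.6453e-6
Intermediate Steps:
X(v) = (-9 + v)*(11 + v)
L(A, J) = -513 (L(A, J) = -4 - 509 = -513)
Q = 215784 (Q = 54*(-99 + 63² + 2*63) = 54*(-99 + 3969 + 126) = 54*3996 = 215784)
1/(L(853, -370) + Q) = 1/(-513 + 215784) = 1/215271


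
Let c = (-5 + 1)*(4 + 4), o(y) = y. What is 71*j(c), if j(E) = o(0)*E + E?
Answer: -2272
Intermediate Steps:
c = -32 (c = -4*8 = -32)
j(E) = E (j(E) = 0*E + E = 0 + E = E)
71*j(c) = 71*(-32) = -2272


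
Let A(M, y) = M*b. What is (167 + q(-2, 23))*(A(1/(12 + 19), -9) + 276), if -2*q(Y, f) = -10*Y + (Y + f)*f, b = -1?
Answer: -1445795/62 ≈ -23319.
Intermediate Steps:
q(Y, f) = 5*Y - f*(Y + f)/2 (q(Y, f) = -(-10*Y + (Y + f)*f)/2 = -(-10*Y + f*(Y + f))/2 = 5*Y - f*(Y + f)/2)
A(M, y) = -M (A(M, y) = M*(-1) = -M)
(167 + q(-2, 23))*(A(1/(12 + 19), -9) + 276) = (167 + (5*(-2) - ½*23² - ½*(-2)*23))*(-1/(12 + 19) + 276) = (167 + (-10 - ½*529 + 23))*(-1/31 + 276) = (167 + (-10 - 529/2 + 23))*(-1*1/31 + 276) = (167 - 503/2)*(-1/31 + 276) = -169/2*8555/31 = -1445795/62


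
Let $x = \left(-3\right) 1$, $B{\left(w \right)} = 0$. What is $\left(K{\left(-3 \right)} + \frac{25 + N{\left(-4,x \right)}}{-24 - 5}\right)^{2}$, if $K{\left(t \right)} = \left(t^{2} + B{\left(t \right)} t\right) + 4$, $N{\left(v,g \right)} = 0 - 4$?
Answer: $\frac{126736}{841} \approx 150.7$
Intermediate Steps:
$x = -3$
$N{\left(v,g \right)} = -4$ ($N{\left(v,g \right)} = 0 - 4 = -4$)
$K{\left(t \right)} = 4 + t^{2}$ ($K{\left(t \right)} = \left(t^{2} + 0 t\right) + 4 = \left(t^{2} + 0\right) + 4 = t^{2} + 4 = 4 + t^{2}$)
$\left(K{\left(-3 \right)} + \frac{25 + N{\left(-4,x \right)}}{-24 - 5}\right)^{2} = \left(\left(4 + \left(-3\right)^{2}\right) + \frac{25 - 4}{-24 - 5}\right)^{2} = \left(\left(4 + 9\right) + \frac{21}{-29}\right)^{2} = \left(13 + 21 \left(- \frac{1}{29}\right)\right)^{2} = \left(13 - \frac{21}{29}\right)^{2} = \left(\frac{356}{29}\right)^{2} = \frac{126736}{841}$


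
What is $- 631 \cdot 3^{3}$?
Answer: $-17037$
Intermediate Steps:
$- 631 \cdot 3^{3} = \left(-631\right) 27 = -17037$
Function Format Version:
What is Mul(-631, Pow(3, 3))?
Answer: -17037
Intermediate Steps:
Mul(-631, Pow(3, 3)) = Mul(-631, 27) = -17037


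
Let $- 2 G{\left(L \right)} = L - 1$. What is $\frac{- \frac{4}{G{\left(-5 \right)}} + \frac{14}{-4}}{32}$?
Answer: $- \frac{29}{192} \approx -0.15104$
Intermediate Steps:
$G{\left(L \right)} = \frac{1}{2} - \frac{L}{2}$ ($G{\left(L \right)} = - \frac{L - 1}{2} = - \frac{-1 + L}{2} = \frac{1}{2} - \frac{L}{2}$)
$\frac{- \frac{4}{G{\left(-5 \right)}} + \frac{14}{-4}}{32} = \frac{- \frac{4}{\frac{1}{2} - - \frac{5}{2}} + \frac{14}{-4}}{32} = \frac{- \frac{4}{\frac{1}{2} + \frac{5}{2}} + 14 \left(- \frac{1}{4}\right)}{32} = \frac{- \frac{4}{3} - \frac{7}{2}}{32} = \frac{1}{32} \left(- \frac{29}{6}\right) = - \frac{29}{192}$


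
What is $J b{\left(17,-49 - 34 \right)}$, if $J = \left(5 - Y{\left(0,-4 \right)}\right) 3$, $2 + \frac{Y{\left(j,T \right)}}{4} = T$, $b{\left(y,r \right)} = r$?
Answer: $-7221$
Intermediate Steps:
$Y{\left(j,T \right)} = -8 + 4 T$
$J = 87$ ($J = \left(5 - \left(-8 + 4 \left(-4\right)\right)\right) 3 = \left(5 - \left(-8 - 16\right)\right) 3 = \left(5 - -24\right) 3 = \left(5 + 24\right) 3 = 29 \cdot 3 = 87$)
$J b{\left(17,-49 - 34 \right)} = 87 \left(-49 - 34\right) = 87 \left(-83\right) = -7221$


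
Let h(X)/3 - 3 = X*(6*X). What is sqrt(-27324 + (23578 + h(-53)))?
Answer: 5*sqrt(1873) ≈ 216.39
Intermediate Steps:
h(X) = 9 + 18*X**2 (h(X) = 9 + 3*(X*(6*X)) = 9 + 3*(6*X**2) = 9 + 18*X**2)
sqrt(-27324 + (23578 + h(-53))) = sqrt(-27324 + (23578 + (9 + 18*(-53)**2))) = sqrt(-27324 + (23578 + (9 + 18*2809))) = sqrt(-27324 + (23578 + (9 + 50562))) = sqrt(-27324 + (23578 + 50571)) = sqrt(-27324 + 74149) = sqrt(46825) = 5*sqrt(1873)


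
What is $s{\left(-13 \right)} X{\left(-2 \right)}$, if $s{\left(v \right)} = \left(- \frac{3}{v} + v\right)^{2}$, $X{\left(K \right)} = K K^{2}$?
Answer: $- \frac{220448}{169} \approx -1304.4$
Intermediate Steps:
$X{\left(K \right)} = K^{3}$
$s{\left(v \right)} = \left(v - \frac{3}{v}\right)^{2}$
$s{\left(-13 \right)} X{\left(-2 \right)} = \frac{\left(-3 + \left(-13\right)^{2}\right)^{2}}{169} \left(-2\right)^{3} = \frac{\left(-3 + 169\right)^{2}}{169} \left(-8\right) = \frac{166^{2}}{169} \left(-8\right) = \frac{1}{169} \cdot 27556 \left(-8\right) = \frac{27556}{169} \left(-8\right) = - \frac{220448}{169}$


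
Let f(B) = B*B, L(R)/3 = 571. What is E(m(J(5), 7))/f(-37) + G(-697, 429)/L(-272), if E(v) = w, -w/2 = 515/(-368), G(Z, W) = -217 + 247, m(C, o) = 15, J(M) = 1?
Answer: 2813025/143832616 ≈ 0.019558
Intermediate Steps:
G(Z, W) = 30
L(R) = 1713 (L(R) = 3*571 = 1713)
f(B) = B²
w = 515/184 (w = -1030/(-368) = -1030*(-1)/368 = -2*(-515/368) = 515/184 ≈ 2.7989)
E(v) = 515/184
E(m(J(5), 7))/f(-37) + G(-697, 429)/L(-272) = 515/(184*((-37)²)) + 30/1713 = (515/184)/1369 + 30*(1/1713) = (515/184)*(1/1369) + 10/571 = 515/251896 + 10/571 = 2813025/143832616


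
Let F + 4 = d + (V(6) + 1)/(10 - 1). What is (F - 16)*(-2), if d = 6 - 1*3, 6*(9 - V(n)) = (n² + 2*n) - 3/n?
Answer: 1811/54 ≈ 33.537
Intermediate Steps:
V(n) = 9 + 1/(2*n) - n/3 - n²/6 (V(n) = 9 - ((n² + 2*n) - 3/n)/6 = 9 - (n² - 3/n + 2*n)/6 = 9 + (1/(2*n) - n/3 - n²/6) = 9 + 1/(2*n) - n/3 - n²/6)
d = 3 (d = 6 - 3 = 3)
F = -83/108 (F = -4 + (3 + ((⅙)*(3 - 1*6*(-54 + 6² + 2*6))/6 + 1)/(10 - 1)) = -4 + (3 + ((⅙)*(⅙)*(3 - 1*6*(-54 + 36 + 12)) + 1)/9) = -4 + (3 + ((⅙)*(⅙)*(3 - 1*6*(-6)) + 1)*(⅑)) = -4 + (3 + ((⅙)*(⅙)*(3 + 36) + 1)*(⅑)) = -4 + (3 + ((⅙)*(⅙)*39 + 1)*(⅑)) = -4 + (3 + (13/12 + 1)*(⅑)) = -4 + (3 + (25/12)*(⅑)) = -4 + (3 + 25/108) = -4 + 349/108 = -83/108 ≈ -0.76852)
(F - 16)*(-2) = (-83/108 - 16)*(-2) = -1811/108*(-2) = 1811/54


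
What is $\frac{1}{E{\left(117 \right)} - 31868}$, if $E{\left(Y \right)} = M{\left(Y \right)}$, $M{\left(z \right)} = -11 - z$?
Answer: $- \frac{1}{31996} \approx -3.1254 \cdot 10^{-5}$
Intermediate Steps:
$E{\left(Y \right)} = -11 - Y$
$\frac{1}{E{\left(117 \right)} - 31868} = \frac{1}{\left(-11 - 117\right) - 31868} = \frac{1}{-128 - 31868} = \frac{1}{-31996} = - \frac{1}{31996}$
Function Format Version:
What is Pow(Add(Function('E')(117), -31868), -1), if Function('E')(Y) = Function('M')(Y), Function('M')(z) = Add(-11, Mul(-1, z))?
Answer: Rational(-1, 31996) ≈ -3.1254e-5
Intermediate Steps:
Function('E')(Y) = Add(-11, Mul(-1, Y))
Pow(Add(Function('E')(117), -31868), -1) = Pow(Add(Add(-11, Mul(-1, 117)), -31868), -1) = Pow(Add(Add(-11, -117), -31868), -1) = Pow(Add(-128, -31868), -1) = Pow(-31996, -1) = Rational(-1, 31996)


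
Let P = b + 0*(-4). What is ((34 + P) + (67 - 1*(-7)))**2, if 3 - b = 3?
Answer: 11664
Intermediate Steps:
b = 0 (b = 3 - 1*3 = 3 - 3 = 0)
P = 0 (P = 0 + 0*(-4) = 0 + 0 = 0)
((34 + P) + (67 - 1*(-7)))**2 = ((34 + 0) + (67 - 1*(-7)))**2 = (34 + (67 + 7))**2 = (34 + 74)**2 = 108**2 = 11664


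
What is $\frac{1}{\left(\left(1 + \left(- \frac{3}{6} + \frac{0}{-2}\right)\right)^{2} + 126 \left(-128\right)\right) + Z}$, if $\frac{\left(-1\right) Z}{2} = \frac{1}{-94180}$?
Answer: $- \frac{94180}{1518911493} \approx -6.2005 \cdot 10^{-5}$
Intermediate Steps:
$Z = \frac{1}{47090}$ ($Z = - \frac{2}{-94180} = \left(-2\right) \left(- \frac{1}{94180}\right) = \frac{1}{47090} \approx 2.1236 \cdot 10^{-5}$)
$\frac{1}{\left(\left(1 + \left(- \frac{3}{6} + \frac{0}{-2}\right)\right)^{2} + 126 \left(-128\right)\right) + Z} = \frac{1}{\left(\left(1 + \left(- \frac{3}{6} + \frac{0}{-2}\right)\right)^{2} + 126 \left(-128\right)\right) + \frac{1}{47090}} = \frac{1}{\left(\left(1 + \left(\left(-3\right) \frac{1}{6} + 0 \left(- \frac{1}{2}\right)\right)\right)^{2} - 16128\right) + \frac{1}{47090}} = \frac{1}{\left(\left(1 + \left(- \frac{1}{2} + 0\right)\right)^{2} - 16128\right) + \frac{1}{47090}} = \frac{1}{\left(\left(1 - \frac{1}{2}\right)^{2} - 16128\right) + \frac{1}{47090}} = \frac{1}{\left(\left(\frac{1}{2}\right)^{2} - 16128\right) + \frac{1}{47090}} = \frac{1}{\left(\frac{1}{4} - 16128\right) + \frac{1}{47090}} = \frac{1}{- \frac{64511}{4} + \frac{1}{47090}} = \frac{1}{- \frac{1518911493}{94180}} = - \frac{94180}{1518911493}$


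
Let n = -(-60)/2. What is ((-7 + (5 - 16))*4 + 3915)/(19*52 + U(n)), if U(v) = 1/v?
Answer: 115290/29641 ≈ 3.8895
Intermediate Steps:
n = 30 (n = -(-60)/2 = -1*(-30) = 30)
((-7 + (5 - 16))*4 + 3915)/(19*52 + U(n)) = ((-7 + (5 - 16))*4 + 3915)/(19*52 + 1/30) = ((-7 - 11)*4 + 3915)/(988 + 1/30) = (-18*4 + 3915)/(29641/30) = (-72 + 3915)*(30/29641) = 3843*(30/29641) = 115290/29641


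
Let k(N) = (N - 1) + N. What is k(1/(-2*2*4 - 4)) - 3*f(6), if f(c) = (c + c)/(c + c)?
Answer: -41/10 ≈ -4.1000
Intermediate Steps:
k(N) = -1 + 2*N (k(N) = (-1 + N) + N = -1 + 2*N)
f(c) = 1 (f(c) = (2*c)/((2*c)) = (2*c)*(1/(2*c)) = 1)
k(1/(-2*2*4 - 4)) - 3*f(6) = (-1 + 2/(-2*2*4 - 4)) - 3*1 = (-1 + 2/(-4*4 - 4)) - 3 = (-1 + 2/(-16 - 4)) - 3 = (-1 + 2/(-20)) - 3 = (-1 + 2*(-1/20)) - 3 = (-1 - ⅒) - 3 = -11/10 - 3 = -41/10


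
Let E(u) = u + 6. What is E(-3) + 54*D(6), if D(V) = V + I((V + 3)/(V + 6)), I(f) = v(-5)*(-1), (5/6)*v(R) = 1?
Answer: 1311/5 ≈ 262.20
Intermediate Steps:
E(u) = 6 + u
v(R) = 6/5 (v(R) = (6/5)*1 = 6/5)
I(f) = -6/5 (I(f) = (6/5)*(-1) = -6/5)
D(V) = -6/5 + V (D(V) = V - 6/5 = -6/5 + V)
E(-3) + 54*D(6) = (6 - 3) + 54*(-6/5 + 6) = 3 + 54*(24/5) = 3 + 1296/5 = 1311/5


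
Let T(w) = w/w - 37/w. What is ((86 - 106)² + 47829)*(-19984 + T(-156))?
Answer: -150344792219/156 ≈ -9.6375e+8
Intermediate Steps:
T(w) = 1 - 37/w
((86 - 106)² + 47829)*(-19984 + T(-156)) = ((86 - 106)² + 47829)*(-19984 + (-37 - 156)/(-156)) = ((-20)² + 47829)*(-19984 - 1/156*(-193)) = (400 + 47829)*(-19984 + 193/156) = 48229*(-3117311/156) = -150344792219/156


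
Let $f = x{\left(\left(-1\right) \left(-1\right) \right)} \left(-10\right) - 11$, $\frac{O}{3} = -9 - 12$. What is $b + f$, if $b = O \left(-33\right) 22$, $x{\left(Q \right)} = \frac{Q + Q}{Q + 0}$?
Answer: $45707$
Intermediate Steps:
$x{\left(Q \right)} = 2$ ($x{\left(Q \right)} = \frac{2 Q}{Q} = 2$)
$O = -63$ ($O = 3 \left(-9 - 12\right) = 3 \left(-21\right) = -63$)
$f = -31$ ($f = 2 \left(-10\right) - 11 = -20 - 11 = -31$)
$b = 45738$ ($b = \left(-63\right) \left(-33\right) 22 = 2079 \cdot 22 = 45738$)
$b + f = 45738 - 31 = 45707$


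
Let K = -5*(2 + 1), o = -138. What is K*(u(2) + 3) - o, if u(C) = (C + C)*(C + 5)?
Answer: -327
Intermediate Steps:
u(C) = 2*C*(5 + C) (u(C) = (2*C)*(5 + C) = 2*C*(5 + C))
K = -15 (K = -5*3 = -15)
K*(u(2) + 3) - o = -15*(2*2*(5 + 2) + 3) - 1*(-138) = -15*(2*2*7 + 3) + 138 = -15*(28 + 3) + 138 = -15*31 + 138 = -465 + 138 = -327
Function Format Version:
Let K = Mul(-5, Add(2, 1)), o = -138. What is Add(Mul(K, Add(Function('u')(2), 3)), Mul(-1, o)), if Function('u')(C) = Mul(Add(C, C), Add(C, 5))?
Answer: -327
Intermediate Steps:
Function('u')(C) = Mul(2, C, Add(5, C)) (Function('u')(C) = Mul(Mul(2, C), Add(5, C)) = Mul(2, C, Add(5, C)))
K = -15 (K = Mul(-5, 3) = -15)
Add(Mul(K, Add(Function('u')(2), 3)), Mul(-1, o)) = Add(Mul(-15, Add(Mul(2, 2, Add(5, 2)), 3)), Mul(-1, -138)) = Add(Mul(-15, Add(Mul(2, 2, 7), 3)), 138) = Add(Mul(-15, Add(28, 3)), 138) = Add(Mul(-15, 31), 138) = Add(-465, 138) = -327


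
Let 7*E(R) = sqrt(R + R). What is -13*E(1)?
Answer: -13*sqrt(2)/7 ≈ -2.6264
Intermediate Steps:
E(R) = sqrt(2)*sqrt(R)/7 (E(R) = sqrt(R + R)/7 = sqrt(2*R)/7 = (sqrt(2)*sqrt(R))/7 = sqrt(2)*sqrt(R)/7)
-13*E(1) = -13*sqrt(2)*sqrt(1)/7 = -13*sqrt(2)/7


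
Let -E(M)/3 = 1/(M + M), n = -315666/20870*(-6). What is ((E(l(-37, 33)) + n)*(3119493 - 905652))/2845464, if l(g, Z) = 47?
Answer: 1397177146407/19794944560 ≈ 70.583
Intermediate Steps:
n = 946998/10435 (n = -315666*1/20870*(-6) = -157833/10435*(-6) = 946998/10435 ≈ 90.752)
E(M) = -3/(2*M) (E(M) = -3/(M + M) = -3*1/(2*M) = -3/(2*M))
((E(l(-37, 33)) + n)*(3119493 - 905652))/2845464 = ((-3/2/47 + 946998/10435)*(3119493 - 905652))/2845464 = ((-3/2*1/47 + 946998/10435)*2213841)*(1/2845464) = ((-3/94 + 946998/10435)*2213841)*(1/2845464) = ((88986507/980890)*2213841)*(1/2845464) = (4191531439221/20870)*(1/2845464) = 1397177146407/19794944560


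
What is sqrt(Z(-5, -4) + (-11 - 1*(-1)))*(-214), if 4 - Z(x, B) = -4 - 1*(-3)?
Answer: -214*I*sqrt(5) ≈ -478.52*I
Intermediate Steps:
Z(x, B) = 5 (Z(x, B) = 4 - (-4 - 1*(-3)) = 4 - (-4 + 3) = 4 - 1*(-1) = 4 + 1 = 5)
sqrt(Z(-5, -4) + (-11 - 1*(-1)))*(-214) = sqrt(5 + (-11 - 1*(-1)))*(-214) = sqrt(5 + (-11 + 1))*(-214) = sqrt(5 - 10)*(-214) = sqrt(-5)*(-214) = (I*sqrt(5))*(-214) = -214*I*sqrt(5)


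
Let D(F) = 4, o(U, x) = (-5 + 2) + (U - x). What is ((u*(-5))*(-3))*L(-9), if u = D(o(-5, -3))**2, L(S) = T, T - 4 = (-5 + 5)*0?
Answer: 960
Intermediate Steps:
T = 4 (T = 4 + (-5 + 5)*0 = 4 + 0*0 = 4 + 0 = 4)
o(U, x) = -3 + U - x (o(U, x) = -3 + (U - x) = -3 + U - x)
L(S) = 4
u = 16 (u = 4**2 = 16)
((u*(-5))*(-3))*L(-9) = ((16*(-5))*(-3))*4 = -80*(-3)*4 = 240*4 = 960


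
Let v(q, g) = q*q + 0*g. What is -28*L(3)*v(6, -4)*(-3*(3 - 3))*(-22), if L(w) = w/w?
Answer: 0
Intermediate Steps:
v(q, g) = q² (v(q, g) = q² + 0 = q²)
L(w) = 1
-28*L(3)*v(6, -4)*(-3*(3 - 3))*(-22) = -28*1*6²*(-3*(3 - 3))*(-22) = -28*1*36*(-3*0)*(-22) = -1008*0*(-22) = -28*0*(-22) = 0*(-22) = 0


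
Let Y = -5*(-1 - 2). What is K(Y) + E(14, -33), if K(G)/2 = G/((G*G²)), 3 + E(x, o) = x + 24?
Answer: 7877/225 ≈ 35.009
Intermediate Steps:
E(x, o) = 21 + x (E(x, o) = -3 + (x + 24) = -3 + (24 + x) = 21 + x)
Y = 15 (Y = -5*(-3) = 15)
K(G) = 2/G² (K(G) = 2*(G/((G*G²))) = 2*(G/(G³)) = 2*(G/G³) = 2/G²)
K(Y) + E(14, -33) = 2/15² + (21 + 14) = 2*(1/225) + 35 = 2/225 + 35 = 7877/225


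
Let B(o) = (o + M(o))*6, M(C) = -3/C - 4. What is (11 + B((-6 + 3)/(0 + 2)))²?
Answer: 100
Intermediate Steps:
M(C) = -4 - 3/C
B(o) = -24 - 18/o + 6*o (B(o) = (o + (-4 - 3/o))*6 = (-4 + o - 3/o)*6 = -24 - 18/o + 6*o)
(11 + B((-6 + 3)/(0 + 2)))² = (11 + (-24 - 18*(0 + 2)/(-6 + 3) + 6*((-6 + 3)/(0 + 2))))² = (11 + (-24 - 18/((-3/2)) + 6*(-3/2)))² = (11 + (-24 - 18/((-3*½)) + 6*(-3*½)))² = (11 + (-24 - 18/(-3/2) + 6*(-3/2)))² = (11 + (-24 - 18*(-⅔) - 9))² = (11 + (-24 + 12 - 9))² = (11 - 21)² = (-10)² = 100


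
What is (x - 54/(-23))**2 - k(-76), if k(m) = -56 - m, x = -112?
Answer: 6349904/529 ≈ 12004.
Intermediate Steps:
(x - 54/(-23))**2 - k(-76) = (-112 - 54/(-23))**2 - (-56 - 1*(-76)) = (-112 - 54*(-1/23))**2 - (-56 + 76) = (-112 + 54/23)**2 - 1*20 = (-2522/23)**2 - 20 = 6360484/529 - 20 = 6349904/529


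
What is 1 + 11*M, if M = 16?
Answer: 177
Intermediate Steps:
1 + 11*M = 1 + 11*16 = 1 + 176 = 177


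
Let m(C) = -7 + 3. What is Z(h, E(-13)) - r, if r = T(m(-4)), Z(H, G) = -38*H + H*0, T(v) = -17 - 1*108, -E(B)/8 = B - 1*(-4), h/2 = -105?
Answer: 8105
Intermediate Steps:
h = -210 (h = 2*(-105) = -210)
m(C) = -4
E(B) = -32 - 8*B (E(B) = -8*(B - 1*(-4)) = -8*(B + 4) = -8*(4 + B) = -32 - 8*B)
T(v) = -125 (T(v) = -17 - 108 = -125)
Z(H, G) = -38*H (Z(H, G) = -38*H + 0 = -38*H)
r = -125
Z(h, E(-13)) - r = -38*(-210) - 1*(-125) = 7980 + 125 = 8105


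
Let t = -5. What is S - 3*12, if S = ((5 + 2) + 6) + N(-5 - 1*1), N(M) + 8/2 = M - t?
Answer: -28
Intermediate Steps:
N(M) = 1 + M (N(M) = -4 + (M - 1*(-5)) = -4 + (M + 5) = -4 + (5 + M) = 1 + M)
S = 8 (S = ((5 + 2) + 6) + (1 + (-5 - 1*1)) = (7 + 6) + (1 + (-5 - 1)) = 13 + (1 - 6) = 13 - 5 = 8)
S - 3*12 = 8 - 3*12 = 8 - 36 = -28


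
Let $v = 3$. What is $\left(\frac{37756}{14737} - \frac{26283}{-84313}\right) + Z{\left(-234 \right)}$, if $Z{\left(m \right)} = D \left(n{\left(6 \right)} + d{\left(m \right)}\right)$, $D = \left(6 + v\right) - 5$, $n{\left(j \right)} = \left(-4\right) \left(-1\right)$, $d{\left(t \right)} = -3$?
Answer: $\frac{8540736923}{1242520681} \approx 6.8737$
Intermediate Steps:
$n{\left(j \right)} = 4$
$D = 4$ ($D = \left(6 + 3\right) - 5 = 9 - 5 = 4$)
$Z{\left(m \right)} = 4$ ($Z{\left(m \right)} = 4 \left(4 - 3\right) = 4 \cdot 1 = 4$)
$\left(\frac{37756}{14737} - \frac{26283}{-84313}\right) + Z{\left(-234 \right)} = \left(\frac{37756}{14737} - \frac{26283}{-84313}\right) + 4 = \left(37756 \cdot \frac{1}{14737} - - \frac{26283}{84313}\right) + 4 = \left(\frac{37756}{14737} + \frac{26283}{84313}\right) + 4 = \frac{3570654199}{1242520681} + 4 = \frac{8540736923}{1242520681}$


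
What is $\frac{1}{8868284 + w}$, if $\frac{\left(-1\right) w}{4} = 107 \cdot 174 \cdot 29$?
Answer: $\frac{1}{6708596} \approx 1.4906 \cdot 10^{-7}$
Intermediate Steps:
$w = -2159688$ ($w = - 4 \cdot 107 \cdot 174 \cdot 29 = - 4 \cdot 18618 \cdot 29 = \left(-4\right) 539922 = -2159688$)
$\frac{1}{8868284 + w} = \frac{1}{8868284 - 2159688} = \frac{1}{6708596}$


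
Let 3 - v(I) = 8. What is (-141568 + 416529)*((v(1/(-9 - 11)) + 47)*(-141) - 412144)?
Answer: -114951845426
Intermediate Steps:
v(I) = -5 (v(I) = 3 - 1*8 = 3 - 8 = -5)
(-141568 + 416529)*((v(1/(-9 - 11)) + 47)*(-141) - 412144) = (-141568 + 416529)*((-5 + 47)*(-141) - 412144) = 274961*(42*(-141) - 412144) = 274961*(-5922 - 412144) = 274961*(-418066) = -114951845426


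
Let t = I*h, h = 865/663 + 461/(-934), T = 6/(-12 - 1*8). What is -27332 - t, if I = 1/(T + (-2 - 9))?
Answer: -956266901101/34987173 ≈ -27332.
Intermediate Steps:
T = -3/10 (T = 6/(-12 - 8) = 6/(-20) = 6*(-1/20) = -3/10 ≈ -0.30000)
h = 502267/619242 (h = 865*(1/663) + 461*(-1/934) = 865/663 - 461/934 = 502267/619242 ≈ 0.81110)
I = -10/113 (I = 1/(-3/10 + (-2 - 9)) = 1/(-3/10 - 11) = 1/(-113/10) = -10/113 ≈ -0.088496)
t = -2511335/34987173 (t = -10/113*502267/619242 = -2511335/34987173 ≈ -0.071779)
-27332 - t = -27332 - 1*(-2511335/34987173) = -27332 + 2511335/34987173 = -956266901101/34987173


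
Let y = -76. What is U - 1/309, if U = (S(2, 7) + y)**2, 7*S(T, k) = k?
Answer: 1738124/309 ≈ 5625.0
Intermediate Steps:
S(T, k) = k/7
U = 5625 (U = ((1/7)*7 - 76)**2 = (1 - 76)**2 = (-75)**2 = 5625)
U - 1/309 = 5625 - 1/309 = 1738124/309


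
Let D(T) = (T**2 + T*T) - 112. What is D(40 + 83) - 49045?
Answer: -18899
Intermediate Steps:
D(T) = -112 + 2*T**2 (D(T) = (T**2 + T**2) - 112 = 2*T**2 - 112 = -112 + 2*T**2)
D(40 + 83) - 49045 = (-112 + 2*(40 + 83)**2) - 49045 = (-112 + 2*123**2) - 49045 = (-112 + 2*15129) - 49045 = (-112 + 30258) - 49045 = 30146 - 49045 = -18899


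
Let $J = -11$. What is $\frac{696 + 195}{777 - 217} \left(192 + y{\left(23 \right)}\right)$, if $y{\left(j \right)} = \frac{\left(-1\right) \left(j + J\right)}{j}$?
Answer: $\frac{980991}{3220} \approx 304.66$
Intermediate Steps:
$y{\left(j \right)} = \frac{11 - j}{j}$ ($y{\left(j \right)} = \frac{\left(-1\right) \left(j - 11\right)}{j} = \frac{\left(-1\right) \left(-11 + j\right)}{j} = \frac{11 - j}{j}$)
$\frac{696 + 195}{777 - 217} \left(192 + y{\left(23 \right)}\right) = \frac{696 + 195}{777 - 217} \left(192 + \frac{11 - 23}{23}\right) = \frac{891}{560} \left(192 + \frac{11 - 23}{23}\right) = 891 \cdot \frac{1}{560} \left(192 + \frac{1}{23} \left(-12\right)\right) = \frac{891 \left(192 - \frac{12}{23}\right)}{560} = \frac{891}{560} \cdot \frac{4404}{23} = \frac{980991}{3220}$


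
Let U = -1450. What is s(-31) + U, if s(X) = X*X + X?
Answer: -520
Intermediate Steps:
s(X) = X + X² (s(X) = X² + X = X + X²)
s(-31) + U = -31*(1 - 31) - 1450 = -31*(-30) - 1450 = 930 - 1450 = -520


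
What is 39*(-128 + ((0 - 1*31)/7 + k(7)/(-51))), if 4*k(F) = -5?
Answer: -2457949/476 ≈ -5163.8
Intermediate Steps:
k(F) = -5/4 (k(F) = (¼)*(-5) = -5/4)
39*(-128 + ((0 - 1*31)/7 + k(7)/(-51))) = 39*(-128 + ((0 - 1*31)/7 - 5/4/(-51))) = 39*(-128 + ((0 - 31)*(⅐) - 5/4*(-1/51))) = 39*(-128 + (-31*⅐ + 5/204)) = 39*(-128 + (-31/7 + 5/204)) = 39*(-128 - 6289/1428) = 39*(-189073/1428) = -2457949/476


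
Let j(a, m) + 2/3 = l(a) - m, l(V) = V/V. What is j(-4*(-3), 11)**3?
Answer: -32768/27 ≈ -1213.6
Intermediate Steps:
l(V) = 1
j(a, m) = 1/3 - m (j(a, m) = -2/3 + (1 - m) = 1/3 - m)
j(-4*(-3), 11)**3 = (1/3 - 1*11)**3 = (1/3 - 11)**3 = (-32/3)**3 = -32768/27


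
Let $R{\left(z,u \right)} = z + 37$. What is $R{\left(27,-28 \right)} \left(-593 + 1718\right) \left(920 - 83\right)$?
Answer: $60264000$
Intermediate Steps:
$R{\left(z,u \right)} = 37 + z$
$R{\left(27,-28 \right)} \left(-593 + 1718\right) \left(920 - 83\right) = \left(37 + 27\right) \left(-593 + 1718\right) \left(920 - 83\right) = 64 \cdot 1125 \cdot 837 = 64 \cdot 941625 = 60264000$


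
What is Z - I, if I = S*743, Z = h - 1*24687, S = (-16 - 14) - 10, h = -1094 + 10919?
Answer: 14858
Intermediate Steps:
h = 9825
S = -40 (S = -30 - 10 = -40)
Z = -14862 (Z = 9825 - 1*24687 = 9825 - 24687 = -14862)
I = -29720 (I = -40*743 = -29720)
Z - I = -14862 - 1*(-29720) = -14862 + 29720 = 14858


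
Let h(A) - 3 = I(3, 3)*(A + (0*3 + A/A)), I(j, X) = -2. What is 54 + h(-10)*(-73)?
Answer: -1479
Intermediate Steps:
h(A) = 1 - 2*A (h(A) = 3 - 2*(A + (0*3 + A/A)) = 3 - 2*(A + (0 + 1)) = 3 - 2*(A + 1) = 3 - 2*(1 + A) = 3 + (-2 - 2*A) = 1 - 2*A)
54 + h(-10)*(-73) = 54 + (1 - 2*(-10))*(-73) = 54 + (1 + 20)*(-73) = 54 + 21*(-73) = 54 - 1533 = -1479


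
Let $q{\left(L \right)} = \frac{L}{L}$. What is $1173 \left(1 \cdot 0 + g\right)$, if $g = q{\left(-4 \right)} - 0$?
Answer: $1173$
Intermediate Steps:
$q{\left(L \right)} = 1$
$g = 1$ ($g = 1 - 0 = 1 + 0 = 1$)
$1173 \left(1 \cdot 0 + g\right) = 1173 \left(1 \cdot 0 + 1\right) = 1173 \left(0 + 1\right) = 1173 \cdot 1 = 1173$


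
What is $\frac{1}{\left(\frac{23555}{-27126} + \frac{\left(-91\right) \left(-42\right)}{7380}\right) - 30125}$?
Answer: $- \frac{2780415}{83760976324} \approx -3.3195 \cdot 10^{-5}$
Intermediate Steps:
$\frac{1}{\left(\frac{23555}{-27126} + \frac{\left(-91\right) \left(-42\right)}{7380}\right) - 30125} = \frac{1}{\left(23555 \left(- \frac{1}{27126}\right) + 3822 \cdot \frac{1}{7380}\right) - 30125} = \frac{1}{\left(- \frac{23555}{27126} + \frac{637}{1230}\right) - 30125} = \frac{1}{- \frac{974449}{2780415} - 30125} = \frac{1}{- \frac{83760976324}{2780415}} = - \frac{2780415}{83760976324}$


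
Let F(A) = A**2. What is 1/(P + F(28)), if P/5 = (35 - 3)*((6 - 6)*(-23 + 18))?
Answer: 1/784 ≈ 0.0012755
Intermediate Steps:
P = 0 (P = 5*((35 - 3)*((6 - 6)*(-23 + 18))) = 5*(32*(0*(-5))) = 5*(32*0) = 5*0 = 0)
1/(P + F(28)) = 1/(0 + 28**2) = 1/(0 + 784) = 1/784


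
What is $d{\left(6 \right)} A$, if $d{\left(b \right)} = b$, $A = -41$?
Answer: $-246$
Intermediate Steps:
$d{\left(6 \right)} A = 6 \left(-41\right) = -246$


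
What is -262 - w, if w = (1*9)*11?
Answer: -361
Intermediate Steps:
w = 99 (w = 9*11 = 99)
-262 - w = -262 - 1*99 = -262 - 99 = -361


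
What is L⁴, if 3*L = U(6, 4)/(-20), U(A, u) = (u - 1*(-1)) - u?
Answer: 1/12960000 ≈ 7.7161e-8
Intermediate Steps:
U(A, u) = 1 (U(A, u) = (u + 1) - u = (1 + u) - u = 1)
L = -1/60 (L = (1/(-20))/3 = (1*(-1/20))/3 = (⅓)*(-1/20) = -1/60 ≈ -0.016667)
L⁴ = (-1/60)⁴ = 1/12960000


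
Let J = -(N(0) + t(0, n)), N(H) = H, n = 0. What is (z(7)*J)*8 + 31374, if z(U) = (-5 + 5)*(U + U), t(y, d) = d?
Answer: 31374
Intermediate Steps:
J = 0 (J = -(0 + 0) = -1*0 = 0)
z(U) = 0 (z(U) = 0*(2*U) = 0)
(z(7)*J)*8 + 31374 = (0*0)*8 + 31374 = 0*8 + 31374 = 0 + 31374 = 31374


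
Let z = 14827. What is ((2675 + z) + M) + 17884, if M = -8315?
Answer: 27071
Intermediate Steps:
((2675 + z) + M) + 17884 = ((2675 + 14827) - 8315) + 17884 = (17502 - 8315) + 17884 = 9187 + 17884 = 27071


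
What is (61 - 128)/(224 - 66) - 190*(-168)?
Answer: 5043293/158 ≈ 31920.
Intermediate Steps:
(61 - 128)/(224 - 66) - 190*(-168) = -67/158 + 31920 = 5043293/158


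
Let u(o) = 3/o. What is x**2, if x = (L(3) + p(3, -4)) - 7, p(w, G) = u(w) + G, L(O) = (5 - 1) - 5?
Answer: 121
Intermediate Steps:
L(O) = -1 (L(O) = 4 - 5 = -1)
p(w, G) = G + 3/w (p(w, G) = 3/w + G = G + 3/w)
x = -11 (x = (-1 + (-4 + 3/3)) - 7 = (-1 + (-4 + 3*(1/3))) - 7 = (-1 + (-4 + 1)) - 7 = (-1 - 3) - 7 = -4 - 7 = -11)
x**2 = (-11)**2 = 121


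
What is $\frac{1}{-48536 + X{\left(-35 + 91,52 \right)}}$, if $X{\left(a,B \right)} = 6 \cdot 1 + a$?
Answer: $- \frac{1}{48474} \approx -2.063 \cdot 10^{-5}$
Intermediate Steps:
$X{\left(a,B \right)} = 6 + a$
$\frac{1}{-48536 + X{\left(-35 + 91,52 \right)}} = \frac{1}{-48536 + \left(6 + \left(-35 + 91\right)\right)} = \frac{1}{-48536 + \left(6 + 56\right)} = \frac{1}{-48536 + 62} = \frac{1}{-48474} = - \frac{1}{48474}$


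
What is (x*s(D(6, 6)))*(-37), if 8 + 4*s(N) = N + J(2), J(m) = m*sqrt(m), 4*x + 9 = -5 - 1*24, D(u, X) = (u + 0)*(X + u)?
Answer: 5624 + 703*sqrt(2)/4 ≈ 5872.5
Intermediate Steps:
D(u, X) = u*(X + u)
x = -19/2 (x = -9/4 + (-5 - 1*24)/4 = -9/4 + (-5 - 24)/4 = -9/4 + (1/4)*(-29) = -9/4 - 29/4 = -19/2 ≈ -9.5000)
J(m) = m**(3/2)
s(N) = -2 + sqrt(2)/2 + N/4 (s(N) = -2 + (N + 2**(3/2))/4 = -2 + (N + 2*sqrt(2))/4 = -2 + (sqrt(2)/2 + N/4) = -2 + sqrt(2)/2 + N/4)
(x*s(D(6, 6)))*(-37) = -19*(-2 + sqrt(2)/2 + (6*(6 + 6))/4)/2*(-37) = -19*(-2 + sqrt(2)/2 + (6*12)/4)/2*(-37) = -19*(-2 + sqrt(2)/2 + (1/4)*72)/2*(-37) = -19*(-2 + sqrt(2)/2 + 18)/2*(-37) = -19*(16 + sqrt(2)/2)/2*(-37) = (-152 - 19*sqrt(2)/4)*(-37) = 5624 + 703*sqrt(2)/4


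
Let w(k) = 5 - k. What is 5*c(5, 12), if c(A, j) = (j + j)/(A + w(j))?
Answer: -60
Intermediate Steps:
c(A, j) = 2*j/(5 + A - j) (c(A, j) = (j + j)/(A + (5 - j)) = (2*j)/(5 + A - j) = 2*j/(5 + A - j))
5*c(5, 12) = 5*(2*12/(5 + 5 - 1*12)) = 5*(2*12/(5 + 5 - 12)) = 5*(2*12/(-2)) = 5*(2*12*(-½)) = 5*(-12) = -60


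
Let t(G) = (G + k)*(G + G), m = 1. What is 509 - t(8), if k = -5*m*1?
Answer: 461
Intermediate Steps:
k = -5 (k = -5*1*1 = -5*1 = -5)
t(G) = 2*G*(-5 + G) (t(G) = (G - 5)*(G + G) = (-5 + G)*(2*G) = 2*G*(-5 + G))
509 - t(8) = 509 - 2*8*(-5 + 8) = 509 - 2*8*3 = 509 - 1*48 = 509 - 48 = 461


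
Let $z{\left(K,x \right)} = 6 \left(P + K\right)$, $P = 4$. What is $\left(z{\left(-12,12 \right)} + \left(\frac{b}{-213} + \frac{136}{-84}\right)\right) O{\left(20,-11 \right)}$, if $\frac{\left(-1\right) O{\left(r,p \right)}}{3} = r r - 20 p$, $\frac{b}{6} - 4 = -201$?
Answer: $\frac{40738960}{497} \approx 81970.0$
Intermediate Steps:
$b = -1182$ ($b = 24 + 6 \left(-201\right) = 24 - 1206 = -1182$)
$z{\left(K,x \right)} = 24 + 6 K$ ($z{\left(K,x \right)} = 6 \left(4 + K\right) = 24 + 6 K$)
$O{\left(r,p \right)} = - 3 r^{2} + 60 p$ ($O{\left(r,p \right)} = - 3 \left(r r - 20 p\right) = - 3 \left(r^{2} - 20 p\right) = - 3 r^{2} + 60 p$)
$\left(z{\left(-12,12 \right)} + \left(\frac{b}{-213} + \frac{136}{-84}\right)\right) O{\left(20,-11 \right)} = \left(\left(24 + 6 \left(-12\right)\right) + \left(- \frac{1182}{-213} + \frac{136}{-84}\right)\right) \left(- 3 \cdot 20^{2} + 60 \left(-11\right)\right) = \left(\left(24 - 72\right) + \left(\left(-1182\right) \left(- \frac{1}{213}\right) + 136 \left(- \frac{1}{84}\right)\right)\right) \left(\left(-3\right) 400 - 660\right) = \left(-48 + \left(\frac{394}{71} - \frac{34}{21}\right)\right) \left(-1200 - 660\right) = \left(-48 + \frac{5860}{1491}\right) \left(-1860\right) = \left(- \frac{65708}{1491}\right) \left(-1860\right) = \frac{40738960}{497}$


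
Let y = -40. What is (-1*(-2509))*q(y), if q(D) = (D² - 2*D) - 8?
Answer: 4195048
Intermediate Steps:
q(D) = -8 + D² - 2*D
(-1*(-2509))*q(y) = (-1*(-2509))*(-8 + (-40)² - 2*(-40)) = 2509*(-8 + 1600 + 80) = 2509*1672 = 4195048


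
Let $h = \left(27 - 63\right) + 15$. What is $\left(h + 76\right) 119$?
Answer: $6545$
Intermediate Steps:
$h = -21$ ($h = -36 + 15 = -21$)
$\left(h + 76\right) 119 = \left(-21 + 76\right) 119 = 55 \cdot 119 = 6545$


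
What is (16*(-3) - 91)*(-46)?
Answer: 6394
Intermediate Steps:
(16*(-3) - 91)*(-46) = (-48 - 91)*(-46) = -139*(-46) = 6394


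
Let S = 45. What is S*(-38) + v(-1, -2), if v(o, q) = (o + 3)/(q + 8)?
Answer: -5129/3 ≈ -1709.7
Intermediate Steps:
v(o, q) = (3 + o)/(8 + q)
S*(-38) + v(-1, -2) = 45*(-38) + (3 - 1)/(8 - 2) = -1710 + 2/6 = -1710 + (⅙)*2 = -1710 + ⅓ = -5129/3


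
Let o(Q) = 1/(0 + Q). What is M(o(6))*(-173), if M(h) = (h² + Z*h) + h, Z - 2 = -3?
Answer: -173/36 ≈ -4.8056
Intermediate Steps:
Z = -1 (Z = 2 - 3 = -1)
o(Q) = 1/Q
M(h) = h² (M(h) = (h² - h) + h = h²)
M(o(6))*(-173) = (1/6)²*(-173) = (⅙)²*(-173) = (1/36)*(-173) = -173/36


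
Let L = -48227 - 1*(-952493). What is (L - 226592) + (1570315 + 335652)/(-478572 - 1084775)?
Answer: 1059437708911/1563347 ≈ 6.7767e+5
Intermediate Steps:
L = 904266 (L = -48227 + 952493 = 904266)
(L - 226592) + (1570315 + 335652)/(-478572 - 1084775) = (904266 - 226592) + (1570315 + 335652)/(-478572 - 1084775) = 677674 + 1905967/(-1563347) = 677674 + 1905967*(-1/1563347) = 677674 - 1905967/1563347 = 1059437708911/1563347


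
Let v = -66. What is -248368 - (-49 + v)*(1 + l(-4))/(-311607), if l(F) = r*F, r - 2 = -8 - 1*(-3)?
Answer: -77393208871/311607 ≈ -2.4837e+5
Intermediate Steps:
r = -3 (r = 2 + (-8 - 1*(-3)) = 2 + (-8 + 3) = 2 - 5 = -3)
l(F) = -3*F
-248368 - (-49 + v)*(1 + l(-4))/(-311607) = -248368 - (-49 - 66)*(1 - 3*(-4))/(-311607) = -248368 - (-115*(1 + 12))*(-1)/311607 = -248368 - (-115*13)*(-1)/311607 = -248368 - (-1495)*(-1)/311607 = -248368 - 1*1495/311607 = -248368 - 1495/311607 = -77393208871/311607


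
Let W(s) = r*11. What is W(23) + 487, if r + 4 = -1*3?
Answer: 410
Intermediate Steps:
r = -7 (r = -4 - 1*3 = -4 - 3 = -7)
W(s) = -77 (W(s) = -7*11 = -77)
W(23) + 487 = -77 + 487 = 410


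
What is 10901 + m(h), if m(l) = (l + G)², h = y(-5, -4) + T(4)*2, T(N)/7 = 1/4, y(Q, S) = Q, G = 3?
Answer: 43613/4 ≈ 10903.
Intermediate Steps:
T(N) = 7/4
h = -3/2 (h = -5 + (7/4)*2 = -5 + 7/2 = -3/2 ≈ -1.5000)
m(l) = (3 + l)² (m(l) = (l + 3)² = (3 + l)²)
10901 + m(h) = 10901 + (3 - 3/2)² = 10901 + (3/2)² = 10901 + 9/4 = 43613/4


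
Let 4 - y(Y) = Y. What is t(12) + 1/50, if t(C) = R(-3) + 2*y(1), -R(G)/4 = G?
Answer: 901/50 ≈ 18.020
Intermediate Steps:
R(G) = -4*G
y(Y) = 4 - Y
t(C) = 18 (t(C) = -4*(-3) + 2*(4 - 1*1) = 12 + 2*(4 - 1) = 12 + 2*3 = 12 + 6 = 18)
t(12) + 1/50 = 18 + 1/50 = 901/50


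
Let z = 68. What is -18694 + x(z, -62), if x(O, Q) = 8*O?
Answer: -18150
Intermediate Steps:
-18694 + x(z, -62) = -18694 + 8*68 = -18694 + 544 = -18150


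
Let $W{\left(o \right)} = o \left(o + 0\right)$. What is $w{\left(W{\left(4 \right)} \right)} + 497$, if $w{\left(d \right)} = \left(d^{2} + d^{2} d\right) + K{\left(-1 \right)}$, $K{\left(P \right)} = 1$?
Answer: $4850$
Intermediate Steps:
$W{\left(o \right)} = o^{2}$ ($W{\left(o \right)} = o o = o^{2}$)
$w{\left(d \right)} = 1 + d^{2} + d^{3}$ ($w{\left(d \right)} = \left(d^{2} + d^{2} d\right) + 1 = \left(d^{2} + d^{3}\right) + 1 = 1 + d^{2} + d^{3}$)
$w{\left(W{\left(4 \right)} \right)} + 497 = \left(1 + \left(4^{2}\right)^{2} + \left(4^{2}\right)^{3}\right) + 497 = \left(1 + 16^{2} + 16^{3}\right) + 497 = \left(1 + 256 + 4096\right) + 497 = 4353 + 497 = 4850$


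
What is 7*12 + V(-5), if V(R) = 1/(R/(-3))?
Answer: 423/5 ≈ 84.600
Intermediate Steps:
V(R) = -3/R (V(R) = 1/(R*(-⅓)) = 1/(-R/3) = -3/R)
7*12 + V(-5) = 7*12 - 3/(-5) = 84 - 3*(-⅕) = 84 + ⅗ = 423/5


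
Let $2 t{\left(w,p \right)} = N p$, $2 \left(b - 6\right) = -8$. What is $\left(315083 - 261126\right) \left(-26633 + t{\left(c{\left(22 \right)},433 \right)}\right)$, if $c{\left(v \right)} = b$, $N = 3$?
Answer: $- \frac{2803983419}{2} \approx -1.402 \cdot 10^{9}$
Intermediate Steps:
$b = 2$ ($b = 6 + \frac{1}{2} \left(-8\right) = 6 - 4 = 2$)
$c{\left(v \right)} = 2$
$t{\left(w,p \right)} = \frac{3 p}{2}$
$\left(315083 - 261126\right) \left(-26633 + t{\left(c{\left(22 \right)},433 \right)}\right) = \left(315083 - 261126\right) \left(-26633 + \frac{3}{2} \cdot 433\right) = 53957 \left(-26633 + \frac{1299}{2}\right) = 53957 \left(- \frac{51967}{2}\right) = - \frac{2803983419}{2}$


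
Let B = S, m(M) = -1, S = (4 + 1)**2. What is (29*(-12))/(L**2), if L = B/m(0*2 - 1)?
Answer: -348/625 ≈ -0.55680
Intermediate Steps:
S = 25 (S = 5**2 = 25)
B = 25
L = -25 (L = 25/(-1) = 25*(-1) = -25)
(29*(-12))/(L**2) = (29*(-12))/((-25)**2) = -348/625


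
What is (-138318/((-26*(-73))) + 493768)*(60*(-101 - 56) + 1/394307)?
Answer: -1740245183144838947/374197343 ≈ -4.6506e+9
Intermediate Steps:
(-138318/((-26*(-73))) + 493768)*(60*(-101 - 56) + 1/394307) = (-138318/1898 + 493768)*(60*(-157) + 1/394307) = (-138318*1/1898 + 493768)*(-9420 + 1/394307) = (-69159/949 + 493768)*(-3714371939/394307) = (468516673/949)*(-3714371939/394307) = -1740245183144838947/374197343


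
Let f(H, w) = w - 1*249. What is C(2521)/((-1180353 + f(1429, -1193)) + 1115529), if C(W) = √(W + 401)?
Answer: -√2922/66266 ≈ -0.00081574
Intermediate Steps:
f(H, w) = -249 + w (f(H, w) = w - 249 = -249 + w)
C(W) = √(401 + W)
C(2521)/((-1180353 + f(1429, -1193)) + 1115529) = √(401 + 2521)/((-1180353 + (-249 - 1193)) + 1115529) = √2922/((-1180353 - 1442) + 1115529) = √2922/(-1181795 + 1115529) = √2922/(-66266) = √2922*(-1/66266) = -√2922/66266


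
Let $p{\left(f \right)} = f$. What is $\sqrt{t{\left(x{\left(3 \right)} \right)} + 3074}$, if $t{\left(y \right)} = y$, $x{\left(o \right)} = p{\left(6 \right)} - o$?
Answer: $\sqrt{3077} \approx 55.471$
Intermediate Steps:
$x{\left(o \right)} = 6 - o$
$\sqrt{t{\left(x{\left(3 \right)} \right)} + 3074} = \sqrt{\left(6 - 3\right) + 3074} = \sqrt{3 + 3074} = \sqrt{3077}$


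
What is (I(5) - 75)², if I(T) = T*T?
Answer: 2500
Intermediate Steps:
I(T) = T²
(I(5) - 75)² = (5² - 75)² = (25 - 75)² = (-50)² = 2500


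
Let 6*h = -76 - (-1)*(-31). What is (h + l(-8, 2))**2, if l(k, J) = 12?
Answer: 1225/36 ≈ 34.028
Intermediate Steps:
h = -107/6 (h = (-76 - (-1)*(-31))/6 = (-76 - 1*31)/6 = (-76 - 31)/6 = (1/6)*(-107) = -107/6 ≈ -17.833)
(h + l(-8, 2))**2 = (-107/6 + 12)**2 = (-35/6)**2 = 1225/36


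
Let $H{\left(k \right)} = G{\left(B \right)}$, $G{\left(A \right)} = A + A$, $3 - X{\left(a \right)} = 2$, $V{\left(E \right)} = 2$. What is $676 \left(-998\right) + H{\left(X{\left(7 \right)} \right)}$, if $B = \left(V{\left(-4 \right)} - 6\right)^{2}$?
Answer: $-674616$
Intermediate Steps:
$X{\left(a \right)} = 1$ ($X{\left(a \right)} = 3 - 2 = 1$)
$B = 16$ ($B = \left(2 - 6\right)^{2} = \left(-4\right)^{2} = 16$)
$G{\left(A \right)} = 2 A$
$H{\left(k \right)} = 32$ ($H{\left(k \right)} = 2 \cdot 16 = 32$)
$676 \left(-998\right) + H{\left(X{\left(7 \right)} \right)} = 676 \left(-998\right) + 32 = -674648 + 32 = -674616$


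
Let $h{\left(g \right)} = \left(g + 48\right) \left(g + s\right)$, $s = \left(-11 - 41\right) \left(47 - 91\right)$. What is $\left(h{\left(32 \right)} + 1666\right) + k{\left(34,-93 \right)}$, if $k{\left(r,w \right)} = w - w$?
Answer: $187266$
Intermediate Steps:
$k{\left(r,w \right)} = 0$
$s = 2288$ ($s = \left(-52\right) \left(-44\right) = 2288$)
$h{\left(g \right)} = \left(48 + g\right) \left(2288 + g\right)$ ($h{\left(g \right)} = \left(g + 48\right) \left(g + 2288\right) = \left(48 + g\right) \left(2288 + g\right)$)
$\left(h{\left(32 \right)} + 1666\right) + k{\left(34,-93 \right)} = \left(\left(109824 + 32^{2} + 2336 \cdot 32\right) + 1666\right) + 0 = \left(\left(109824 + 1024 + 74752\right) + 1666\right) + 0 = \left(185600 + 1666\right) + 0 = 187266 + 0 = 187266$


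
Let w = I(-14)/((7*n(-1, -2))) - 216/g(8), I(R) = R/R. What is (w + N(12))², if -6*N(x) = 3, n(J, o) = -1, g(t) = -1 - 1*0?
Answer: 9090225/196 ≈ 46379.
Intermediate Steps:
g(t) = -1 (g(t) = -1 + 0 = -1)
N(x) = -½ (N(x) = -⅙*3 = -½)
I(R) = 1
w = 1511/7 (w = 1/(7*(-1)) - 216/(-1) = 1/(-7) - 216*(-1) = 1*(-⅐) + 216 = -⅐ + 216 = 1511/7 ≈ 215.86)
(w + N(12))² = (1511/7 - ½)² = (3015/14)² = 9090225/196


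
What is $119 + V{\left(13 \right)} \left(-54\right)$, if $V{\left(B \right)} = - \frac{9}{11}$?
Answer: $\frac{1795}{11} \approx 163.18$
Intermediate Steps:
$V{\left(B \right)} = - \frac{9}{11}$ ($V{\left(B \right)} = \left(-9\right) \frac{1}{11} = - \frac{9}{11}$)
$119 + V{\left(13 \right)} \left(-54\right) = 119 - - \frac{486}{11} = 119 + \frac{486}{11} = \frac{1795}{11}$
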